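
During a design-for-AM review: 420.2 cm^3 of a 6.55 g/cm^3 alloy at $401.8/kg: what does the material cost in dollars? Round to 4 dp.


Mass = 420.2*6.55/1000 = 2.75231 kg
Cost = 2.75231 * 401.8 = 1105.8782 $


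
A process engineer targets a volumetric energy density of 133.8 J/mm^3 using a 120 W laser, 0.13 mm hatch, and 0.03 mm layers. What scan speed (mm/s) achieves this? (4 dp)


v = 120 / (133.8*0.13*0.03) = 229.9644 mm/s


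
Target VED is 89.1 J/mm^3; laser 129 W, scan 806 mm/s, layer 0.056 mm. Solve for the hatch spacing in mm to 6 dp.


h = 129 / (89.1*806*0.056) = 0.032077 mm


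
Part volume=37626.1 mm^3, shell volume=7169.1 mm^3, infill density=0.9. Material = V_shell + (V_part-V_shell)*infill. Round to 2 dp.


V_infill = (37626.1 - 7169.1) * 0.9 = 27411.3
V_total = 7169.1 + 27411.3 = 34580.4 mm^3


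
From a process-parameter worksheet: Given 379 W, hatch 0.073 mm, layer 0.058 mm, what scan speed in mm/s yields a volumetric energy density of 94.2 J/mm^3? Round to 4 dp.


v = 379 / (94.2*0.073*0.058) = 950.2491 mm/s


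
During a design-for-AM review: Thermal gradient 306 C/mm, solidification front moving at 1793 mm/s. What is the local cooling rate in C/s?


CR = 306 * 1793 = 548658 C/s


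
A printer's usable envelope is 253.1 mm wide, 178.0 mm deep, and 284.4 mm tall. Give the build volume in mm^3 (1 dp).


V = 253.1 * 178.0 * 284.4 = 12812731.9 mm^3


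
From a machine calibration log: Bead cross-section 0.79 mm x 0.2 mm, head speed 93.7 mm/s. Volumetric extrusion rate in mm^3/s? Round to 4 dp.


Rate = 0.79 * 0.2 * 93.7 = 14.8046 mm^3/s


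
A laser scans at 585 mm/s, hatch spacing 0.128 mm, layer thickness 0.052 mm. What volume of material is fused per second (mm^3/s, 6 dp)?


Rate = 585 * 0.128 * 0.052 = 3.89376 mm^3/s


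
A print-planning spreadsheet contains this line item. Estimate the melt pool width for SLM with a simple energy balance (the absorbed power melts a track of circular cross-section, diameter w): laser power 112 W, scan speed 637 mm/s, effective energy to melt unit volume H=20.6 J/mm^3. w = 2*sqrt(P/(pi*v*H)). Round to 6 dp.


w = 2*sqrt(112/(pi*637*20.6)) = 0.104246 mm


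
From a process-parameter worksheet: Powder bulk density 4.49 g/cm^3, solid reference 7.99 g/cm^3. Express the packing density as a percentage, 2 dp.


Packing = (4.49/7.99)*100 = 56.2 %


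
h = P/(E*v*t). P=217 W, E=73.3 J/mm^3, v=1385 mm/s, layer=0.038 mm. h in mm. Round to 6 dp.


h = 217 / (73.3*1385*0.038) = 0.05625 mm


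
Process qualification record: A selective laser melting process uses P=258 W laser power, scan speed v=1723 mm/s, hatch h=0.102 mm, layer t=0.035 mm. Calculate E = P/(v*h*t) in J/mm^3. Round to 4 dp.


E = 258 / (1723*0.102*0.035) = 41.9436 J/mm^3


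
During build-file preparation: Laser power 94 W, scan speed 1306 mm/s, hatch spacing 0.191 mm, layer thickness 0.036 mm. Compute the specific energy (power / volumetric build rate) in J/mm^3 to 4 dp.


Build rate = 1306 * 0.191 * 0.036 = 8.980056 mm^3/s
SE = 94 / 8.980056 = 10.4676 J/mm^3


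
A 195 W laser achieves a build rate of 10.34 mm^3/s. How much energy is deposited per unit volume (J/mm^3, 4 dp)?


SE = 195 / 10.34 = 18.8588 J/mm^3


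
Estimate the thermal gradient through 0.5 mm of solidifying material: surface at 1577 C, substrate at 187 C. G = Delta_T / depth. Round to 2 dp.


G = (1577-187)/0.5 = 2780.0 C/mm


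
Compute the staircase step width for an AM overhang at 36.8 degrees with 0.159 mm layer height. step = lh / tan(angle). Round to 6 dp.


step = 0.159 / tan(36.8) = 0.21254 mm


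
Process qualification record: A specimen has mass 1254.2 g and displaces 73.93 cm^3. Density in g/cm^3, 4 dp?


rho = 1254.2 / 73.93 = 16.9647 g/cm^3


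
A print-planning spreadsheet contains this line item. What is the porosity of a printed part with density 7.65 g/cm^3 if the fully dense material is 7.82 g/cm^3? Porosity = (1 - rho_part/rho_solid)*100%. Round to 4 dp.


Porosity = (1-7.65/7.82)*100 = 2.1739 %


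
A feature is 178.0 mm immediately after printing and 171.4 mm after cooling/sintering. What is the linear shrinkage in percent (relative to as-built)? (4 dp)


Shrinkage = ((178.0-171.4)/178.0)*100 = 3.7079 %


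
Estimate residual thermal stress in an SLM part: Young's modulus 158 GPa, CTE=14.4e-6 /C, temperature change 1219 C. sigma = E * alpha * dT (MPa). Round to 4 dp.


sigma = 158*1000 * 14.4e-6 * 1219 = 2773.4688 MPa


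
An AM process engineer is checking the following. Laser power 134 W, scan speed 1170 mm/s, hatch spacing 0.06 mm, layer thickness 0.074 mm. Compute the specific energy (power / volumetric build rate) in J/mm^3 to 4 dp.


Build rate = 1170 * 0.06 * 0.074 = 5.1948 mm^3/s
SE = 134 / 5.1948 = 25.795 J/mm^3


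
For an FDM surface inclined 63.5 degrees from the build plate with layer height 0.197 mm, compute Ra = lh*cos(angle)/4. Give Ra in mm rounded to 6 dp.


Ra = 0.197 * cos(63.5) / 4 = 0.021975 mm


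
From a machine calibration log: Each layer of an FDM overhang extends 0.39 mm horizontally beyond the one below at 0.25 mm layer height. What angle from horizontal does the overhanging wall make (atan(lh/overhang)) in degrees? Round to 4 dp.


angle = atan(0.25/0.39) = 32.6609 degrees


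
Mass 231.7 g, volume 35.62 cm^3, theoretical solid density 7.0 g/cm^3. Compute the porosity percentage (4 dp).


rho_part = 231.7 / 35.62 = 6.5047726 g/cm^3
Porosity = (1 - 6.5047726/7.0)*100 = 7.0747 %


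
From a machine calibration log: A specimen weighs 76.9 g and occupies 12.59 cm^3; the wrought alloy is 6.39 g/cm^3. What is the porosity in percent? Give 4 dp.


rho_part = 76.9 / 12.59 = 6.10802224 g/cm^3
Porosity = (1 - 6.10802224/6.39)*100 = 4.4128 %


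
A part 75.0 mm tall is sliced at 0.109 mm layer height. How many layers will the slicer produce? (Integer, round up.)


Layers = ceil(75.0/0.109) = 689


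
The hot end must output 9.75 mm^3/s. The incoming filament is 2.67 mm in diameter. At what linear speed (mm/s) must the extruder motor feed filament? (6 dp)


A = pi*(2.67/2)^2 = 5.599025
v = 9.75 / 5.599025 = 1.741375 mm/s


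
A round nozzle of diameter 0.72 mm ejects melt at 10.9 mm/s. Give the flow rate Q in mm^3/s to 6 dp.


A = pi*(0.72/2)^2 = 0.40715041 mm^2
Q = 0.40715041 * 10.9 = 4.437939 mm^3/s


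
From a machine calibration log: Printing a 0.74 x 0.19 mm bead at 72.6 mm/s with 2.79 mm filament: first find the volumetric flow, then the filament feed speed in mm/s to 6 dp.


Q = 0.74 * 0.19 * 72.6 = 10.20756 mm^3/s
A_fil = pi*(2.79/2)^2 = 6.11361784 mm^2
v_feed = 10.20756 / 6.11361784 = 1.669643 mm/s


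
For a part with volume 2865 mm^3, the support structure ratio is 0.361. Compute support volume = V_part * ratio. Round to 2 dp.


V_support = 2865 * 0.361 = 1034.27 mm^3


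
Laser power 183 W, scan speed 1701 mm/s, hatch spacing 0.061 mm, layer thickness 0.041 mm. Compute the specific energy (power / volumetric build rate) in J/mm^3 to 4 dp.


Build rate = 1701 * 0.061 * 0.041 = 4.254201 mm^3/s
SE = 183 / 4.254201 = 43.0163 J/mm^3


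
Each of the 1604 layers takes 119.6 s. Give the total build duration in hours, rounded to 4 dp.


t = 1604 * 119.6 / 3600 = 53.2884 hrs


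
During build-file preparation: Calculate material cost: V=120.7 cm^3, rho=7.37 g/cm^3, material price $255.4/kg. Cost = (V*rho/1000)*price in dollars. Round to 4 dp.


Mass = 120.7*7.37/1000 = 0.889559 kg
Cost = 0.889559 * 255.4 = 227.1934 $


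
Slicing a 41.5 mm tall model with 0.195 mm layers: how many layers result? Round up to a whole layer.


Layers = ceil(41.5/0.195) = 213


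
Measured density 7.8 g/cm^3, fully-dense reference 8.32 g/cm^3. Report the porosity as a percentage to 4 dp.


Porosity = (1-7.8/8.32)*100 = 6.25 %


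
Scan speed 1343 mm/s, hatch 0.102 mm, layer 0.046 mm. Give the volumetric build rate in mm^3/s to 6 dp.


Rate = 1343 * 0.102 * 0.046 = 6.301356 mm^3/s


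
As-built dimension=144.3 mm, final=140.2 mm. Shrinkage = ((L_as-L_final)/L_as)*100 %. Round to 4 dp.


Shrinkage = ((144.3-140.2)/144.3)*100 = 2.8413 %


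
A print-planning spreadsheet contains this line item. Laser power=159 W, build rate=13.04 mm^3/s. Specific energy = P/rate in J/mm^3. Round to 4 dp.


SE = 159 / 13.04 = 12.1933 J/mm^3


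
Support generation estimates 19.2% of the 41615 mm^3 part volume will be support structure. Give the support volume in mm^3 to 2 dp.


V_support = 41615 * 0.192 = 7990.08 mm^3


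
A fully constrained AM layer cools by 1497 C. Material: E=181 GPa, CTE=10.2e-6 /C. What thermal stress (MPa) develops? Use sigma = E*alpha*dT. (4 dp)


sigma = 181*1000 * 10.2e-6 * 1497 = 2763.7614 MPa


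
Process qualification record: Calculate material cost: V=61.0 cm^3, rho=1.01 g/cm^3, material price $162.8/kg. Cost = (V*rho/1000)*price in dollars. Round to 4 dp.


Mass = 61.0*1.01/1000 = 0.06161 kg
Cost = 0.06161 * 162.8 = 10.0301 $


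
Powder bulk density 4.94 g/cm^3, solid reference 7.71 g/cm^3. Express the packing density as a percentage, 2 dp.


Packing = (4.94/7.71)*100 = 64.07 %


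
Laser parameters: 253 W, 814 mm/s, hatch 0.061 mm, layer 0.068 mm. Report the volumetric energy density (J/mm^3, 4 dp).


E = 253 / (814*0.061*0.068) = 74.9303 J/mm^3


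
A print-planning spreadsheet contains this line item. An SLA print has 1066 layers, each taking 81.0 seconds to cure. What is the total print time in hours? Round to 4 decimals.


t = 1066 * 81.0 / 3600 = 23.985 hrs


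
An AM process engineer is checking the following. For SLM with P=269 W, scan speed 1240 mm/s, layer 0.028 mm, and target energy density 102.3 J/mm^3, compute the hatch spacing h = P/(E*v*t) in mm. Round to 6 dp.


h = 269 / (102.3*1240*0.028) = 0.075735 mm


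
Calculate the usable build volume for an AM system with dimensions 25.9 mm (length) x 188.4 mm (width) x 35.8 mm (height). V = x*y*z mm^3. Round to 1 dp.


V = 25.9 * 188.4 * 35.8 = 174688.2 mm^3


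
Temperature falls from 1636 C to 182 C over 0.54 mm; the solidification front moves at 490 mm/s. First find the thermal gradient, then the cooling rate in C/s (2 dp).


G = (1636-182)/0.54 = 2692.59259259 C/mm
CR = 2692.59259259 * 490 = 1319370.37 C/s


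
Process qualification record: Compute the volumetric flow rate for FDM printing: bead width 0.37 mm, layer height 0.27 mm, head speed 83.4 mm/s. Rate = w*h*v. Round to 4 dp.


Rate = 0.37 * 0.27 * 83.4 = 8.3317 mm^3/s


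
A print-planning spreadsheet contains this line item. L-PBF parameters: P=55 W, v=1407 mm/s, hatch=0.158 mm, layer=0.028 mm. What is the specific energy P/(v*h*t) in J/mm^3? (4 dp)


Build rate = 1407 * 0.158 * 0.028 = 6.224568 mm^3/s
SE = 55 / 6.224568 = 8.836 J/mm^3


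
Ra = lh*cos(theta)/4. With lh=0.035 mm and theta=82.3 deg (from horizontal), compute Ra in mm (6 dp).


Ra = 0.035 * cos(82.3) / 4 = 0.001172 mm


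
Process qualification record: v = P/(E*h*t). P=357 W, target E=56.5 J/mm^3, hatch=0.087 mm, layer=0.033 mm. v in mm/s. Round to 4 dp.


v = 357 / (56.5*0.087*0.033) = 2200.8304 mm/s


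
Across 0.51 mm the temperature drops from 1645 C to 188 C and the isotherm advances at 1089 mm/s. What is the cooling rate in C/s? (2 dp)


G = (1645-188)/0.51 = 2856.8627451 C/mm
CR = 2856.8627451 * 1089 = 3111123.53 C/s


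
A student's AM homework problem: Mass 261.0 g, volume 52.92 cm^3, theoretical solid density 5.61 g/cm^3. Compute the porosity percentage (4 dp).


rho_part = 261.0 / 52.92 = 4.93197279 g/cm^3
Porosity = (1 - 4.93197279/5.61)*100 = 12.086 %


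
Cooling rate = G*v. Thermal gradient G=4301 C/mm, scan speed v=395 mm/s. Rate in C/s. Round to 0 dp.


CR = 4301 * 395 = 1698895 C/s


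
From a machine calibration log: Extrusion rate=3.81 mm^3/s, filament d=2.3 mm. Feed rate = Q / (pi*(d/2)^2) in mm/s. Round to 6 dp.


A = pi*(2.3/2)^2 = 4.154756
v = 3.81 / 4.154756 = 0.917021 mm/s


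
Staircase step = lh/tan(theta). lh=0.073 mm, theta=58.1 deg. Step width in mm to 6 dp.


step = 0.073 / tan(58.1) = 0.045438 mm


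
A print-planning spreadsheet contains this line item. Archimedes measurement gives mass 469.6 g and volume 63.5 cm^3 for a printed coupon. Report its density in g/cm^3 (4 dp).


rho = 469.6 / 63.5 = 7.3953 g/cm^3


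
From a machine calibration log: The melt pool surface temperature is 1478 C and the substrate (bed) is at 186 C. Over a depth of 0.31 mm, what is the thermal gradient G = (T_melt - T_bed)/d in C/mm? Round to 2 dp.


G = (1478-186)/0.31 = 4167.74 C/mm


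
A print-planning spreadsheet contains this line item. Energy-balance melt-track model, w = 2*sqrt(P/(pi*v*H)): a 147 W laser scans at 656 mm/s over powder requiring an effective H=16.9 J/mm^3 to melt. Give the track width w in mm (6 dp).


w = 2*sqrt(147/(pi*656*16.9)) = 0.129933 mm


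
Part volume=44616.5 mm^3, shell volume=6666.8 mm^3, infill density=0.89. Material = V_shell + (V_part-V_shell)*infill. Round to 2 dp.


V_infill = (44616.5 - 6666.8) * 0.89 = 33775.23
V_total = 6666.8 + 33775.23 = 40442.03 mm^3


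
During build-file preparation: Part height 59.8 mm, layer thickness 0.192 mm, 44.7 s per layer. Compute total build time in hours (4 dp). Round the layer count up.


Layers = ceil(59.8/0.192) = 312
t = 312 * 44.7 / 3600 = 3.874 hrs


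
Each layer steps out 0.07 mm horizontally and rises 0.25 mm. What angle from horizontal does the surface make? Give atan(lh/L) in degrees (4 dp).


angle = atan(0.25/0.07) = 74.3578 degrees


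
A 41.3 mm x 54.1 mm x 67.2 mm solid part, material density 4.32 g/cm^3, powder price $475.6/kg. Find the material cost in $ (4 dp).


V = 41.3 * 54.1 * 67.2 = 150146.976 mm^3 = 150.146976 cm^3
Mass = 150.146976 * 4.32 / 1000 = 0.64863494 kg
Cost = 0.64863494 * 475.6 = 308.4908 $


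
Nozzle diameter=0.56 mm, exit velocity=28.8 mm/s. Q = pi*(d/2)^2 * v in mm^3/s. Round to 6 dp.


A = pi*(0.56/2)^2 = 0.24630086 mm^2
Q = 0.24630086 * 28.8 = 7.093465 mm^3/s


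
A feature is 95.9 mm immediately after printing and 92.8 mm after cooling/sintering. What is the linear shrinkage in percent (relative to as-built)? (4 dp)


Shrinkage = ((95.9-92.8)/95.9)*100 = 3.2325 %


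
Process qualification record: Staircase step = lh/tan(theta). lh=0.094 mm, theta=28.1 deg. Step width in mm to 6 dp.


step = 0.094 / tan(28.1) = 0.176046 mm


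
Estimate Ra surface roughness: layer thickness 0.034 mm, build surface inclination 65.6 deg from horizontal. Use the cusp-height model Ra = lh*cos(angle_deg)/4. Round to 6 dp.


Ra = 0.034 * cos(65.6) / 4 = 0.003511 mm


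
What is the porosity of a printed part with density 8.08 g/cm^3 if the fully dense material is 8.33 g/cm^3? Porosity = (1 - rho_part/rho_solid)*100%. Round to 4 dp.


Porosity = (1-8.08/8.33)*100 = 3.0012 %


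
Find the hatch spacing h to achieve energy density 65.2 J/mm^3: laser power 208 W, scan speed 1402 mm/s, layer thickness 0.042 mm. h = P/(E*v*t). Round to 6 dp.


h = 208 / (65.2*1402*0.042) = 0.054177 mm


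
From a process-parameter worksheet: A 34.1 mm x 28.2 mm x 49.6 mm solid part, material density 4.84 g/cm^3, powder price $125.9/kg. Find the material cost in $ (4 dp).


V = 34.1 * 28.2 * 49.6 = 47696.352 mm^3 = 47.696352 cm^3
Mass = 47.696352 * 4.84 / 1000 = 0.23085034 kg
Cost = 0.23085034 * 125.9 = 29.0641 $


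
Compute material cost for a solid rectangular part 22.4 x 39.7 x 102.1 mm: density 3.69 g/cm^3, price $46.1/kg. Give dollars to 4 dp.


V = 22.4 * 39.7 * 102.1 = 90795.488 mm^3 = 90.795488 cm^3
Mass = 90.795488 * 3.69 / 1000 = 0.33503535 kg
Cost = 0.33503535 * 46.1 = 15.4451 $


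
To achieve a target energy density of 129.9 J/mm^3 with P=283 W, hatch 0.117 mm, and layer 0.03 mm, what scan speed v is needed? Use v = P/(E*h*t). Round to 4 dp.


v = 283 / (129.9*0.117*0.03) = 620.6835 mm/s


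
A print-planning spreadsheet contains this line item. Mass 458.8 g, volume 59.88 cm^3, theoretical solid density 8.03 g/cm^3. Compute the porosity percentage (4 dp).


rho_part = 458.8 / 59.88 = 7.66199065 g/cm^3
Porosity = (1 - 7.66199065/8.03)*100 = 4.5829 %


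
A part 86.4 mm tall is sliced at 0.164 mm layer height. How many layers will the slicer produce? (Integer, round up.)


Layers = ceil(86.4/0.164) = 527


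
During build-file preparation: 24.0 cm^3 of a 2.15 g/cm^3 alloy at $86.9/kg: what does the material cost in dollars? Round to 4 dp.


Mass = 24.0*2.15/1000 = 0.0516 kg
Cost = 0.0516 * 86.9 = 4.484 $


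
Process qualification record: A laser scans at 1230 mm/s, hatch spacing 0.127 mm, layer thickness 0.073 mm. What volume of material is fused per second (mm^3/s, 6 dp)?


Rate = 1230 * 0.127 * 0.073 = 11.40333 mm^3/s


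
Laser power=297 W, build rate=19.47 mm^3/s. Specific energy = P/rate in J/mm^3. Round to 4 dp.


SE = 297 / 19.47 = 15.2542 J/mm^3


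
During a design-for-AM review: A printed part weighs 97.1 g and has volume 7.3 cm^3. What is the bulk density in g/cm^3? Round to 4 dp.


rho = 97.1 / 7.3 = 13.3014 g/cm^3


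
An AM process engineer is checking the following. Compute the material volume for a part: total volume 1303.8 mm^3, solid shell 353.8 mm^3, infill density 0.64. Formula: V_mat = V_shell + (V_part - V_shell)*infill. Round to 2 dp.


V_infill = (1303.8 - 353.8) * 0.64 = 608.0
V_total = 353.8 + 608.0 = 961.8 mm^3


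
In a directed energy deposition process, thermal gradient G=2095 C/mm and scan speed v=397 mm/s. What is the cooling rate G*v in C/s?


CR = 2095 * 397 = 831715 C/s


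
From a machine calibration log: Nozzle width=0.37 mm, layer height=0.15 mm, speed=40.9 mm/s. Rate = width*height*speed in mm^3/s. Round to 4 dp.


Rate = 0.37 * 0.15 * 40.9 = 2.27 mm^3/s


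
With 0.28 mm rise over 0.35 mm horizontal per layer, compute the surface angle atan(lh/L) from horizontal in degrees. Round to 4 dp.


angle = atan(0.28/0.35) = 38.6598 degrees


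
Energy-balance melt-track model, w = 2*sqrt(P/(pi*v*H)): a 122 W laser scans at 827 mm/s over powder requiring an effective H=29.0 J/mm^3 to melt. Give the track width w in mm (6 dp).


w = 2*sqrt(122/(pi*827*29.0)) = 0.080479 mm


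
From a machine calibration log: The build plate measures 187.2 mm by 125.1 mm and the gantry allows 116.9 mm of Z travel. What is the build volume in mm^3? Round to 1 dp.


V = 187.2 * 125.1 * 116.9 = 2737648.4 mm^3


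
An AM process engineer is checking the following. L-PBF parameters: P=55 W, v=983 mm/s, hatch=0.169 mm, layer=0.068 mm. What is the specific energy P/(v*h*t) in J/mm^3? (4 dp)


Build rate = 983 * 0.169 * 0.068 = 11.296636 mm^3/s
SE = 55 / 11.296636 = 4.8687 J/mm^3


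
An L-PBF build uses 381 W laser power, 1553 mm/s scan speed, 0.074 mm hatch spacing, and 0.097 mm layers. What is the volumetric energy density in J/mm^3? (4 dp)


E = 381 / (1553*0.074*0.097) = 34.1783 J/mm^3


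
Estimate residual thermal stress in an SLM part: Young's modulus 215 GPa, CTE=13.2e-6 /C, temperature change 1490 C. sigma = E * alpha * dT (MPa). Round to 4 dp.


sigma = 215*1000 * 13.2e-6 * 1490 = 4228.62 MPa


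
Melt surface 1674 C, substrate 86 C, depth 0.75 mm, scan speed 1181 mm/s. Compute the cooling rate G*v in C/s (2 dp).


G = (1674-86)/0.75 = 2117.33333333 C/mm
CR = 2117.33333333 * 1181 = 2500570.67 C/s


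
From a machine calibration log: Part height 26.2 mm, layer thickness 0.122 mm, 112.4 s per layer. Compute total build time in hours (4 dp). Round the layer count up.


Layers = ceil(26.2/0.122) = 215
t = 215 * 112.4 / 3600 = 6.7128 hrs


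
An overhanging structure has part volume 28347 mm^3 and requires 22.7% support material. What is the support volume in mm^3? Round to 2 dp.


V_support = 28347 * 0.227 = 6434.77 mm^3


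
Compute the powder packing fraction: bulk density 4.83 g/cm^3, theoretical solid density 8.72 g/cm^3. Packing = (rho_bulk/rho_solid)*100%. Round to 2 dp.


Packing = (4.83/8.72)*100 = 55.39 %


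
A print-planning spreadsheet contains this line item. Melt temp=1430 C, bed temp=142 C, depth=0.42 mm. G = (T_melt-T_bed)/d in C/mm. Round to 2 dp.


G = (1430-142)/0.42 = 3066.67 C/mm


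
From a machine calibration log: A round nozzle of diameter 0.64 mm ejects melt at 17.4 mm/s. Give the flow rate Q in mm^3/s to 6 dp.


A = pi*(0.64/2)^2 = 0.32169909 mm^2
Q = 0.32169909 * 17.4 = 5.597564 mm^3/s


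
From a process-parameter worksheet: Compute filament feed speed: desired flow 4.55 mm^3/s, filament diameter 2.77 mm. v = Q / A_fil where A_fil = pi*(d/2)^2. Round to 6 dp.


A = pi*(2.77/2)^2 = 6.026282
v = 4.55 / 6.026282 = 0.755026 mm/s


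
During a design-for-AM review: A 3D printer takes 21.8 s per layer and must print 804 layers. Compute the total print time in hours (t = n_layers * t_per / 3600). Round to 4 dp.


t = 804 * 21.8 / 3600 = 4.8687 hrs


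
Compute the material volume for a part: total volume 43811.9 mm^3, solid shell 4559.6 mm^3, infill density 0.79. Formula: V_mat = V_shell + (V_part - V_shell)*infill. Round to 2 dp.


V_infill = (43811.9 - 4559.6) * 0.79 = 31009.32
V_total = 4559.6 + 31009.32 = 35568.92 mm^3


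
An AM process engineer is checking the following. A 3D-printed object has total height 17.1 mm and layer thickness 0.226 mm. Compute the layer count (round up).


Layers = ceil(17.1/0.226) = 76


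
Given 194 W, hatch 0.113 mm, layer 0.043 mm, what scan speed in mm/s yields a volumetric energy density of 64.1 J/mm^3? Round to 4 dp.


v = 194 / (64.1*0.113*0.043) = 622.8691 mm/s


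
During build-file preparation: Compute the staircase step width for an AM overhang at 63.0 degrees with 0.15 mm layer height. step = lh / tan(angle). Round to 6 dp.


step = 0.15 / tan(63.0) = 0.076429 mm


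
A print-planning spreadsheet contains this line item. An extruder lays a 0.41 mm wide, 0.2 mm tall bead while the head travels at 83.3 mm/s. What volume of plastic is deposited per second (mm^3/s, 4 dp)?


Rate = 0.41 * 0.2 * 83.3 = 6.8306 mm^3/s


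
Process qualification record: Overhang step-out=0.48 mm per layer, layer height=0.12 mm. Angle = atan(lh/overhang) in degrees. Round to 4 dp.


angle = atan(0.12/0.48) = 14.0362 degrees


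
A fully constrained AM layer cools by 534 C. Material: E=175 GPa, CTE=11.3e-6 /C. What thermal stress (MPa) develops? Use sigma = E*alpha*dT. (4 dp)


sigma = 175*1000 * 11.3e-6 * 534 = 1055.985 MPa


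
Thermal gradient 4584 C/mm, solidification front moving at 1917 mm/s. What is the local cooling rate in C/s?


CR = 4584 * 1917 = 8787528 C/s


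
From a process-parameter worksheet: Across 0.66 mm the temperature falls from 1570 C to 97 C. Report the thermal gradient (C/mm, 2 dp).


G = (1570-97)/0.66 = 2231.82 C/mm


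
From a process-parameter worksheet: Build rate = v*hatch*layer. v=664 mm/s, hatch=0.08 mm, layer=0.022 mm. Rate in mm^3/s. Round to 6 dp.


Rate = 664 * 0.08 * 0.022 = 1.16864 mm^3/s


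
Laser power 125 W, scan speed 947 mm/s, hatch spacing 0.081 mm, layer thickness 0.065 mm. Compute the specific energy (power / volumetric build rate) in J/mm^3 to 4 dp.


Build rate = 947 * 0.081 * 0.065 = 4.985955 mm^3/s
SE = 125 / 4.985955 = 25.0704 J/mm^3


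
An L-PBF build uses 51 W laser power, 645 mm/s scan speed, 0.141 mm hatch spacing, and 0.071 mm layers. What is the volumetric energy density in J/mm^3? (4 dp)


E = 51 / (645*0.141*0.071) = 7.8983 J/mm^3


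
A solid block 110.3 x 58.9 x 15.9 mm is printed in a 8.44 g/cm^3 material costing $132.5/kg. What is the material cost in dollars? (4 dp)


V = 110.3 * 58.9 * 15.9 = 103297.053 mm^3 = 103.297053 cm^3
Mass = 103.297053 * 8.44 / 1000 = 0.87182713 kg
Cost = 0.87182713 * 132.5 = 115.5171 $


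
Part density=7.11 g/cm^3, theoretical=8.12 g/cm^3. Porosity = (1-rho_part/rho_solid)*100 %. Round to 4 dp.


Porosity = (1-7.11/8.12)*100 = 12.4384 %


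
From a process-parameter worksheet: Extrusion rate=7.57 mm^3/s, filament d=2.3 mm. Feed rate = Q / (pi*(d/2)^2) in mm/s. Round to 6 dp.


A = pi*(2.3/2)^2 = 4.154756
v = 7.57 / 4.154756 = 1.822008 mm/s


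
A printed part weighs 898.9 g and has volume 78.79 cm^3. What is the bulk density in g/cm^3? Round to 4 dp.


rho = 898.9 / 78.79 = 11.4088 g/cm^3


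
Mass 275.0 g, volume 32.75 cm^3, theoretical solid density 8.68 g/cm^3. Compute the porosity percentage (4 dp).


rho_part = 275.0 / 32.75 = 8.39694656 g/cm^3
Porosity = (1 - 8.39694656/8.68)*100 = 3.261 %


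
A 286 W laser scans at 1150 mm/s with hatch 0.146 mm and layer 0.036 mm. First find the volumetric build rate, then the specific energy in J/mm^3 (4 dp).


Build rate = 1150 * 0.146 * 0.036 = 6.0444 mm^3/s
SE = 286 / 6.0444 = 47.3165 J/mm^3


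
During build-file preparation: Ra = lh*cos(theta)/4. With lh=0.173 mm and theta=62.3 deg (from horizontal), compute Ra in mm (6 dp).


Ra = 0.173 * cos(62.3) / 4 = 0.020104 mm


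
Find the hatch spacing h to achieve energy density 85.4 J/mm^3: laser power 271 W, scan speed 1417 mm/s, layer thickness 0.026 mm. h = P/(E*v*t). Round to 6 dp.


h = 271 / (85.4*1417*0.026) = 0.086133 mm


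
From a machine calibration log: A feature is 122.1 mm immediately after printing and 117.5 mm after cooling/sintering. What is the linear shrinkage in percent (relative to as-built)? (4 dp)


Shrinkage = ((122.1-117.5)/122.1)*100 = 3.7674 %


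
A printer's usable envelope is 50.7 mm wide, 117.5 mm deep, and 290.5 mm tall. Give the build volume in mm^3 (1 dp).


V = 50.7 * 117.5 * 290.5 = 1730581.1 mm^3


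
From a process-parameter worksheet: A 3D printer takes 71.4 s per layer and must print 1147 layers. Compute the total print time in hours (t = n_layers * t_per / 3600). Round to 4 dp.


t = 1147 * 71.4 / 3600 = 22.7488 hrs


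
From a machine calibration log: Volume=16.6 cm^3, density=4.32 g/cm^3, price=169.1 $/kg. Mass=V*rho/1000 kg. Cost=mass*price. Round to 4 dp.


Mass = 16.6*4.32/1000 = 0.071712 kg
Cost = 0.071712 * 169.1 = 12.1265 $


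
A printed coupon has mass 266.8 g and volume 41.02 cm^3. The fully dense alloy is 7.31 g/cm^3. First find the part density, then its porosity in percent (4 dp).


rho_part = 266.8 / 41.02 = 6.50414432 g/cm^3
Porosity = (1 - 6.50414432/7.31)*100 = 11.024 %


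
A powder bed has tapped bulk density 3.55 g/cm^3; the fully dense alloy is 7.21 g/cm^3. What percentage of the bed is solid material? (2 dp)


Packing = (3.55/7.21)*100 = 49.24 %


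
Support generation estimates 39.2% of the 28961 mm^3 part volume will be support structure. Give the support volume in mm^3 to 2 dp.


V_support = 28961 * 0.392 = 11352.71 mm^3


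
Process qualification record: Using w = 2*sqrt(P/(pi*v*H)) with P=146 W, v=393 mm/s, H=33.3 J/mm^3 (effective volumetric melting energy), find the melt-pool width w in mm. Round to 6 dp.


w = 2*sqrt(146/(pi*393*33.3)) = 0.119183 mm


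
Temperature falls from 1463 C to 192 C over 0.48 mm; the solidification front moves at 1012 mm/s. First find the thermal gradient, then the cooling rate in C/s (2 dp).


G = (1463-192)/0.48 = 2647.91666667 C/mm
CR = 2647.91666667 * 1012 = 2679691.67 C/s


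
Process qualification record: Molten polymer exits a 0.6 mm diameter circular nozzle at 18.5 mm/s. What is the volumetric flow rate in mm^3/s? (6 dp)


A = pi*(0.6/2)^2 = 0.28274334 mm^2
Q = 0.28274334 * 18.5 = 5.230752 mm^3/s


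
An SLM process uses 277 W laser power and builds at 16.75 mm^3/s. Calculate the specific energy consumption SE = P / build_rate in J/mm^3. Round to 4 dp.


SE = 277 / 16.75 = 16.5373 J/mm^3


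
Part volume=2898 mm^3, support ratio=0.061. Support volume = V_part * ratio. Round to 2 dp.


V_support = 2898 * 0.061 = 176.78 mm^3


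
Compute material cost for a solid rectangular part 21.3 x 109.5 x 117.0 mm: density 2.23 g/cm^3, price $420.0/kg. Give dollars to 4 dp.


V = 21.3 * 109.5 * 117.0 = 272884.95 mm^3 = 272.88495 cm^3
Mass = 272.88495 * 2.23 / 1000 = 0.60853344 kg
Cost = 0.60853344 * 420.0 = 255.584 $


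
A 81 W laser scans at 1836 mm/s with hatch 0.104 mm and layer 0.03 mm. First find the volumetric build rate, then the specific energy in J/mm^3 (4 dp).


Build rate = 1836 * 0.104 * 0.03 = 5.72832 mm^3/s
SE = 81 / 5.72832 = 14.1403 J/mm^3


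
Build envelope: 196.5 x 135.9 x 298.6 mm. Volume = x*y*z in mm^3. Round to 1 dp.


V = 196.5 * 135.9 * 298.6 = 7973918.9 mm^3


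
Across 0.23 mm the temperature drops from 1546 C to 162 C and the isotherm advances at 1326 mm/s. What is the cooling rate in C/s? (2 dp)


G = (1546-162)/0.23 = 6017.39130435 C/mm
CR = 6017.39130435 * 1326 = 7979060.87 C/s


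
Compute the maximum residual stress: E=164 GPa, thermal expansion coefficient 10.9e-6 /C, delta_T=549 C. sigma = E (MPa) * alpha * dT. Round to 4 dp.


sigma = 164*1000 * 10.9e-6 * 549 = 981.3924 MPa


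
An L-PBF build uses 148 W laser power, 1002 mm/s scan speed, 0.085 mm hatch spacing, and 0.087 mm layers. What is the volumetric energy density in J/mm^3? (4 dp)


E = 148 / (1002*0.085*0.087) = 19.9736 J/mm^3


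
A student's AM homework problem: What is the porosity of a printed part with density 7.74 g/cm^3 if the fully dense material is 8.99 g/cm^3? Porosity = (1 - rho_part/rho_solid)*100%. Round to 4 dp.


Porosity = (1-7.74/8.99)*100 = 13.9043 %


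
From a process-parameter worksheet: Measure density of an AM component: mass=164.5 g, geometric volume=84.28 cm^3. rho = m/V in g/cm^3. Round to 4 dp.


rho = 164.5 / 84.28 = 1.9518 g/cm^3


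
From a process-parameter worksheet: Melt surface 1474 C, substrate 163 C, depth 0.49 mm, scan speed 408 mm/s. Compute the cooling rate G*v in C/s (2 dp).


G = (1474-163)/0.49 = 2675.51020408 C/mm
CR = 2675.51020408 * 408 = 1091608.16 C/s


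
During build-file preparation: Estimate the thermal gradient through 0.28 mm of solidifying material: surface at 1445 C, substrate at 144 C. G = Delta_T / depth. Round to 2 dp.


G = (1445-144)/0.28 = 4646.43 C/mm


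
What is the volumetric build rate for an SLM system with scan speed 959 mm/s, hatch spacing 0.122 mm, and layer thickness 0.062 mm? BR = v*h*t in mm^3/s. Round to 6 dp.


Rate = 959 * 0.122 * 0.062 = 7.253876 mm^3/s


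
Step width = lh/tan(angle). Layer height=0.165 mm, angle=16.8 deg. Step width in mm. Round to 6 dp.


step = 0.165 / tan(16.8) = 0.546506 mm


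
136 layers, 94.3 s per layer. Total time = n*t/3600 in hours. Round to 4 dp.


t = 136 * 94.3 / 3600 = 3.5624 hrs


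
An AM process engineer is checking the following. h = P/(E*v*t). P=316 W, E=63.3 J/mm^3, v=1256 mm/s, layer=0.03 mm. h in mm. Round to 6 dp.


h = 316 / (63.3*1256*0.03) = 0.132487 mm


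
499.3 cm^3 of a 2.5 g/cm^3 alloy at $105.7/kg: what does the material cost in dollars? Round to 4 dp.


Mass = 499.3*2.5/1000 = 1.24825 kg
Cost = 1.24825 * 105.7 = 131.94 $


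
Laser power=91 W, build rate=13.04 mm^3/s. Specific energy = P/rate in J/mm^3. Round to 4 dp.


SE = 91 / 13.04 = 6.9785 J/mm^3


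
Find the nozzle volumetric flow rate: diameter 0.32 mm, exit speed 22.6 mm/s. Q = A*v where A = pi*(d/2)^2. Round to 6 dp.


A = pi*(0.32/2)^2 = 0.08042477 mm^2
Q = 0.08042477 * 22.6 = 1.8176 mm^3/s


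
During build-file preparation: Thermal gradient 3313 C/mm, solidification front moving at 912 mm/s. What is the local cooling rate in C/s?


CR = 3313 * 912 = 3021456 C/s


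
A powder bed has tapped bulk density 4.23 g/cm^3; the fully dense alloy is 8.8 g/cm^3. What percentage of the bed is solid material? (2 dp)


Packing = (4.23/8.8)*100 = 48.07 %


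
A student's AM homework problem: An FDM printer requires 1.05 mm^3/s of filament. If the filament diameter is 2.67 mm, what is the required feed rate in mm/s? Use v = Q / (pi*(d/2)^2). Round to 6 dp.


A = pi*(2.67/2)^2 = 5.599025
v = 1.05 / 5.599025 = 0.187533 mm/s


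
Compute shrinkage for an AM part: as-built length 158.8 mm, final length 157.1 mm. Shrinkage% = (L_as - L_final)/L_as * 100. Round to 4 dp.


Shrinkage = ((158.8-157.1)/158.8)*100 = 1.0705 %


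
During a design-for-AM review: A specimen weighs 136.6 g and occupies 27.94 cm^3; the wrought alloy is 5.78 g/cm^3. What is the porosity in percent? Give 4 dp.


rho_part = 136.6 / 27.94 = 4.88904796 g/cm^3
Porosity = (1 - 4.88904796/5.78)*100 = 15.4144 %


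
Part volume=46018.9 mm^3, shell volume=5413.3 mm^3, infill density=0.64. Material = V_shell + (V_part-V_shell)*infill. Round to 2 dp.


V_infill = (46018.9 - 5413.3) * 0.64 = 25987.58
V_total = 5413.3 + 25987.58 = 31400.88 mm^3


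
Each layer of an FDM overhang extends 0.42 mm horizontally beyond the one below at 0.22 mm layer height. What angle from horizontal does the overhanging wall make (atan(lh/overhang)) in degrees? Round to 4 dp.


angle = atan(0.22/0.42) = 27.646 degrees


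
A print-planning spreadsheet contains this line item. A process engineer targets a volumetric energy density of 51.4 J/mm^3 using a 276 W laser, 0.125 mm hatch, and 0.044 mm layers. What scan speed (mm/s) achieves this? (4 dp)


v = 276 / (51.4*0.125*0.044) = 976.3 mm/s


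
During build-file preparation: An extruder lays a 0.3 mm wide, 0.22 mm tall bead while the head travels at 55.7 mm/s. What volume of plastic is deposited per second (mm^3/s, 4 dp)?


Rate = 0.3 * 0.22 * 55.7 = 3.6762 mm^3/s


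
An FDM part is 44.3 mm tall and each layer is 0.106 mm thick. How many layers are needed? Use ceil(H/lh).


Layers = ceil(44.3/0.106) = 418


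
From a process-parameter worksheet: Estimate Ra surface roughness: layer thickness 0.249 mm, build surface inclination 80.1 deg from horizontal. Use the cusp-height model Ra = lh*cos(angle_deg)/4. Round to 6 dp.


Ra = 0.249 * cos(80.1) / 4 = 0.010703 mm


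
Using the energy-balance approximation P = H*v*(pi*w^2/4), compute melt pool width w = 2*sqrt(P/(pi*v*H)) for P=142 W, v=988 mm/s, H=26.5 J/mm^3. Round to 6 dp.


w = 2*sqrt(142/(pi*988*26.5)) = 0.083099 mm


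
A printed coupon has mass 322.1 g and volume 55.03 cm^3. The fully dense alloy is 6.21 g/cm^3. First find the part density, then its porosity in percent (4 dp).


rho_part = 322.1 / 55.03 = 5.853171 g/cm^3
Porosity = (1 - 5.853171/6.21)*100 = 5.746 %


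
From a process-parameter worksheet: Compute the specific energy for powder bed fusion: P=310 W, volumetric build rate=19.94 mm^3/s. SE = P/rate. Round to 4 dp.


SE = 310 / 19.94 = 15.5466 J/mm^3


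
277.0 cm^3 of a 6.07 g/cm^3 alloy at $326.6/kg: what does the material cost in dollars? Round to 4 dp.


Mass = 277.0*6.07/1000 = 1.68139 kg
Cost = 1.68139 * 326.6 = 549.142 $


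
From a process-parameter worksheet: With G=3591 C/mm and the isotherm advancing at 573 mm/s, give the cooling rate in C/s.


CR = 3591 * 573 = 2057643 C/s


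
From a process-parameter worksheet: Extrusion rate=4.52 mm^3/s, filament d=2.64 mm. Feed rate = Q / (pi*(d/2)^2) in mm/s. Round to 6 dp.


A = pi*(2.64/2)^2 = 5.473911
v = 4.52 / 5.473911 = 0.825735 mm/s


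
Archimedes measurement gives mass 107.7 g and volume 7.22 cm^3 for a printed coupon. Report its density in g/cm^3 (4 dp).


rho = 107.7 / 7.22 = 14.9169 g/cm^3


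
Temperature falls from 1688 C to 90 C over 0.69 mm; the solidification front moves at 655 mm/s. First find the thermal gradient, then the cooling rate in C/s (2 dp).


G = (1688-90)/0.69 = 2315.94202899 C/mm
CR = 2315.94202899 * 655 = 1516942.03 C/s


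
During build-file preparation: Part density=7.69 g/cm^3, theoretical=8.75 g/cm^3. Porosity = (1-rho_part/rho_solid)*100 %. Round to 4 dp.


Porosity = (1-7.69/8.75)*100 = 12.1143 %


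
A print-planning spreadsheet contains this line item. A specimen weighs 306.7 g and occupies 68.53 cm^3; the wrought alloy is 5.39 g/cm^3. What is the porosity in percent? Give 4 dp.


rho_part = 306.7 / 68.53 = 4.47541223 g/cm^3
Porosity = (1 - 4.47541223/5.39)*100 = 16.9682 %


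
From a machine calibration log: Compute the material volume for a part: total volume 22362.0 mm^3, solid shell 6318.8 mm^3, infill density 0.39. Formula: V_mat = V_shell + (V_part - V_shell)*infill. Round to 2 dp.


V_infill = (22362.0 - 6318.8) * 0.39 = 6256.85
V_total = 6318.8 + 6256.85 = 12575.65 mm^3


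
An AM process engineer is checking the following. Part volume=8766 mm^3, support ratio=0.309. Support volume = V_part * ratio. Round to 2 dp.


V_support = 8766 * 0.309 = 2708.69 mm^3


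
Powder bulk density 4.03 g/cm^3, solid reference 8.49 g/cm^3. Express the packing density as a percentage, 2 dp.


Packing = (4.03/8.49)*100 = 47.47 %


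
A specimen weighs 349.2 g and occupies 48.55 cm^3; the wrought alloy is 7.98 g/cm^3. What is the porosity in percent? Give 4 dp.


rho_part = 349.2 / 48.55 = 7.19258496 g/cm^3
Porosity = (1 - 7.19258496/7.98)*100 = 9.8674 %


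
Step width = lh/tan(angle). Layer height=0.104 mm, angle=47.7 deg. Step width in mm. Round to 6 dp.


step = 0.104 / tan(47.7) = 0.094633 mm


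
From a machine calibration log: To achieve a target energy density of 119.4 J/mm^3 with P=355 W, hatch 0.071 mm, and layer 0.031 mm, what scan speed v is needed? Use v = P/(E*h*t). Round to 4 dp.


v = 355 / (119.4*0.071*0.031) = 1350.8402 mm/s


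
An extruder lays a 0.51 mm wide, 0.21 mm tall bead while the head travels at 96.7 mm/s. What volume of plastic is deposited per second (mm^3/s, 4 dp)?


Rate = 0.51 * 0.21 * 96.7 = 10.3566 mm^3/s


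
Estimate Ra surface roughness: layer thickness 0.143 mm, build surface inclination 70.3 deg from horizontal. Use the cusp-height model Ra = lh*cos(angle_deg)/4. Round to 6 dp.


Ra = 0.143 * cos(70.3) / 4 = 0.012051 mm


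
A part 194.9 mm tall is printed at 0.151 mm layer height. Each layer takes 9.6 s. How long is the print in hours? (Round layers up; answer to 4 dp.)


Layers = ceil(194.9/0.151) = 1291
t = 1291 * 9.6 / 3600 = 3.4427 hrs


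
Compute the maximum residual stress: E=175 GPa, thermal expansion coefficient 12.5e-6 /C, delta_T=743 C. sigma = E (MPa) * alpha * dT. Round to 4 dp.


sigma = 175*1000 * 12.5e-6 * 743 = 1625.3125 MPa


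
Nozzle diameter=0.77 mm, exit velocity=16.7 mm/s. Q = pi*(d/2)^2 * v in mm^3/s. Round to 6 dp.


A = pi*(0.77/2)^2 = 0.46566257 mm^2
Q = 0.46566257 * 16.7 = 7.776565 mm^3/s


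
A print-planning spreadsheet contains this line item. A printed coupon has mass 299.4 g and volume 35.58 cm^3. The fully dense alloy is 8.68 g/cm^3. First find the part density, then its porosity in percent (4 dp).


rho_part = 299.4 / 35.58 = 8.4148398 g/cm^3
Porosity = (1 - 8.4148398/8.68)*100 = 3.0548 %


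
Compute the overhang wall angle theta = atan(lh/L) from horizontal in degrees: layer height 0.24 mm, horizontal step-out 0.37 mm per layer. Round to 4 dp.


angle = atan(0.24/0.37) = 32.9694 degrees


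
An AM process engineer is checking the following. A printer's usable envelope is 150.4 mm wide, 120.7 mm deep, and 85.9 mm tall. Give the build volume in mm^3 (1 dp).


V = 150.4 * 120.7 * 85.9 = 1559366.8 mm^3


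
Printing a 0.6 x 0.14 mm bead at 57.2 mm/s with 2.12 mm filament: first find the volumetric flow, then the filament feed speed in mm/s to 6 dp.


Q = 0.6 * 0.14 * 57.2 = 4.8048 mm^3/s
A_fil = pi*(2.12/2)^2 = 3.52989351 mm^2
v_feed = 4.8048 / 3.52989351 = 1.361174 mm/s


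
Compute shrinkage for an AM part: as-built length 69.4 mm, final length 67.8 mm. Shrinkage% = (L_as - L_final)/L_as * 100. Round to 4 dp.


Shrinkage = ((69.4-67.8)/69.4)*100 = 2.3055 %
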